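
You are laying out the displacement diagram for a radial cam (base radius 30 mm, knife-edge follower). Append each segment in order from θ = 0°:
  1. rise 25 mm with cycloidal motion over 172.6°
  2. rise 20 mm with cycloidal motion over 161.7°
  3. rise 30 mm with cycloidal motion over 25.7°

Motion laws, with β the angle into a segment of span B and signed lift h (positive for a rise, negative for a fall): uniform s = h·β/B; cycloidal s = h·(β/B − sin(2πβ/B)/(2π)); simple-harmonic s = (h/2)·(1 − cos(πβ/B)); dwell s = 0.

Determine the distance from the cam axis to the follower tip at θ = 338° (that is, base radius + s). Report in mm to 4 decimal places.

seg 1 [0°–172.6°] cycloidal, h=25: full span → s += 25 → s = 25.0000
seg 2 [172.6°–334.3°] cycloidal, h=20: full span → s += 20 → s = 45.0000
seg 3 [334.3°–360°] cycloidal, h=30: θ=338° here. β=3.7, B=25.7. 30·(0.1440 − sin(2π·0.1440)/(2π)) = 0.5654 → s = 45.5654
radial distance = base radius + s = 30 + 45.5654 = 75.5654

75.5654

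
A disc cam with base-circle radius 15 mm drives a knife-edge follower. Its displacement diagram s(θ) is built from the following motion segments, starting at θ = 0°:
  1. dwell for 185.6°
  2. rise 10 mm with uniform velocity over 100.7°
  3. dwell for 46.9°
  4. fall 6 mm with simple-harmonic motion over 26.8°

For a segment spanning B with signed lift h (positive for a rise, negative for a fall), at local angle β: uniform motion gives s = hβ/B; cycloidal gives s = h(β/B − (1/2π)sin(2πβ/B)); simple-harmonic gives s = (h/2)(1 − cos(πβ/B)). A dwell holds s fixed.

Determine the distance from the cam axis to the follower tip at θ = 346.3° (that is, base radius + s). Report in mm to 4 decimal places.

seg 1 [0°–185.6°] dwell: s stays 0.0000
seg 2 [185.6°–286.3°] uniform, h=10: full span → s += 10 → s = 10.0000
seg 3 [286.3°–333.2°] dwell: s stays 10.0000
seg 4 [333.2°–360°] simple-harmonic, h=-6: θ=346.3° here. β=13.1, B=26.8. -6/2·(1 − cos(π·0.4888)) = -2.8945 → s = 7.1055
radial distance = base radius + s = 15 + 7.1055 = 22.1055

22.1055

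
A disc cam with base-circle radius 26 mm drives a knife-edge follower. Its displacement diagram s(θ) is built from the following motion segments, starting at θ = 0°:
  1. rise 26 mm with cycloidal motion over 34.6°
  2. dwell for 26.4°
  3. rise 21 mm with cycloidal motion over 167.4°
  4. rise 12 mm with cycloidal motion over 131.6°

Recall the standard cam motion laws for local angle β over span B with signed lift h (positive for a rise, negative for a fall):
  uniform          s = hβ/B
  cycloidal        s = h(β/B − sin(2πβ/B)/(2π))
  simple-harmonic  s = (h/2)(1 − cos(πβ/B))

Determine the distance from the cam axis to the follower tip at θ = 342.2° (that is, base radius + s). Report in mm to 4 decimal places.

seg 1 [0°–34.6°] cycloidal, h=26: full span → s += 26 → s = 26.0000
seg 2 [34.6°–61°] dwell: s stays 26.0000
seg 3 [61°–228.4°] cycloidal, h=21: full span → s += 21 → s = 47.0000
seg 4 [228.4°–360°] cycloidal, h=12: θ=342.2° here. β=113.8, B=131.6. 12·(0.8647 − sin(2π·0.8647)/(2π)) = 11.8116 → s = 58.8116
radial distance = base radius + s = 26 + 58.8116 = 84.8116

84.8116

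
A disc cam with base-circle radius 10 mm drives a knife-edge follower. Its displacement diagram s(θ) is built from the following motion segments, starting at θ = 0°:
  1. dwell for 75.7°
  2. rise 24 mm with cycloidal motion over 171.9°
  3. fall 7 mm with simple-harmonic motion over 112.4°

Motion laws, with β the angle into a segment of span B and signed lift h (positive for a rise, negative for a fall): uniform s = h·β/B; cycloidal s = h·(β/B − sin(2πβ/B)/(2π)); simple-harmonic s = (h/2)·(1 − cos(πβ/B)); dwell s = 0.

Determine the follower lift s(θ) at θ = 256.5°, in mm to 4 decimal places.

seg 1 [0°–75.7°] dwell: s stays 0.0000
seg 2 [75.7°–247.6°] cycloidal, h=24: full span → s += 24 → s = 24.0000
seg 3 [247.6°–360°] simple-harmonic, h=-7: θ=256.5° here. β=8.9, B=112.4. -7/2·(1 − cos(π·0.0792)) = -0.1077 → s = 23.8923

23.8923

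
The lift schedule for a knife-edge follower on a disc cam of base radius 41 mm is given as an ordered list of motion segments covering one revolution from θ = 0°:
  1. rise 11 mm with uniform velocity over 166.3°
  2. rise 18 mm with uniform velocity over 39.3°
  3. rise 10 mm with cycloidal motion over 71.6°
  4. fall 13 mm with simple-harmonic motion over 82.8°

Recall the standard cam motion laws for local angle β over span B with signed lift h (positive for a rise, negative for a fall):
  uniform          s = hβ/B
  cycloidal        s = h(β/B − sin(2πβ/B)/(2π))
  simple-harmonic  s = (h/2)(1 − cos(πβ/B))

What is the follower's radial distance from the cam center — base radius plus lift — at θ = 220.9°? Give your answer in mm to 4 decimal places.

seg 1 [0°–166.3°] uniform, h=11: full span → s += 11 → s = 11.0000
seg 2 [166.3°–205.6°] uniform, h=18: full span → s += 18 → s = 29.0000
seg 3 [205.6°–277.2°] cycloidal, h=10: θ=220.9° here. β=15.3, B=71.6. 10·(0.2137 − sin(2π·0.2137)/(2π)) = 0.5866 → s = 29.5866
radial distance = base radius + s = 41 + 29.5866 = 70.5866

70.5866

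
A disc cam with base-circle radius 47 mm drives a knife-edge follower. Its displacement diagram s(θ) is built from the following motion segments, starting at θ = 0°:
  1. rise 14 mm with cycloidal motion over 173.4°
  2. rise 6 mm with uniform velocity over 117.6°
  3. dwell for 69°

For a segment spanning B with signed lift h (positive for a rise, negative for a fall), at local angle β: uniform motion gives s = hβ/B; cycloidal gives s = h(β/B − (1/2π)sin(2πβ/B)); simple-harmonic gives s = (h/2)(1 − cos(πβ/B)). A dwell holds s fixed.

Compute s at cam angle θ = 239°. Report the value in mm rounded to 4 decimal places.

seg 1 [0°–173.4°] cycloidal, h=14: full span → s += 14 → s = 14.0000
seg 2 [173.4°–291°] uniform, h=6: θ=239° here. β=65.6, B=117.6. 6·65.6/117.6 = 3.3469 → s = 17.3469

17.3469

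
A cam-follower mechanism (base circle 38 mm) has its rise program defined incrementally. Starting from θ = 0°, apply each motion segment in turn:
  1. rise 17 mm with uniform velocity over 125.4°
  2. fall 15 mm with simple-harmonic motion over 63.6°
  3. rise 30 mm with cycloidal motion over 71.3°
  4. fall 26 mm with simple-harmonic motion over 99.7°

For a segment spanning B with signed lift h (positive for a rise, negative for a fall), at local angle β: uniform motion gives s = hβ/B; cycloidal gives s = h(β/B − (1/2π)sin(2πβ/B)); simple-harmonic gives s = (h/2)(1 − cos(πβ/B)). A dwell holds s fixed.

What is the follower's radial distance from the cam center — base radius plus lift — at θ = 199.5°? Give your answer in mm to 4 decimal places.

seg 1 [0°–125.4°] uniform, h=17: full span → s += 17 → s = 17.0000
seg 2 [125.4°–189°] simple-harmonic, h=-15: full span → s += -15 → s = 2.0000
seg 3 [189°–260.3°] cycloidal, h=30: θ=199.5° here. β=10.5, B=71.3. 30·(0.1473 − sin(2π·0.1473)/(2π)) = 0.6040 → s = 2.6040
radial distance = base radius + s = 38 + 2.6040 = 40.6040

40.6040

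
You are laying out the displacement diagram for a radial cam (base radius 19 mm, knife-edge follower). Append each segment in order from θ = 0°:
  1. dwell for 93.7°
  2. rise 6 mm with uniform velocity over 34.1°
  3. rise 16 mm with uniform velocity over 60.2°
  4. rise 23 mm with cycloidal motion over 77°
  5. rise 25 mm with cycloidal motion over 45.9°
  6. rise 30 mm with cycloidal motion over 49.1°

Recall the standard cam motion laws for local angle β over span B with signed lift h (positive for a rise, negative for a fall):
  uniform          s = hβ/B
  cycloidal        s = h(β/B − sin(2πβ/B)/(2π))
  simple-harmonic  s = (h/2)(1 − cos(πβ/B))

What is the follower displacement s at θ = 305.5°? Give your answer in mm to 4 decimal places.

seg 1 [0°–93.7°] dwell: s stays 0.0000
seg 2 [93.7°–127.8°] uniform, h=6: full span → s += 6 → s = 6.0000
seg 3 [127.8°–188°] uniform, h=16: full span → s += 16 → s = 22.0000
seg 4 [188°–265°] cycloidal, h=23: full span → s += 23 → s = 45.0000
seg 5 [265°–310.9°] cycloidal, h=25: θ=305.5° here. β=40.5, B=45.9. 25·(0.8824 − sin(2π·0.8824)/(2π)) = 24.7394 → s = 69.7394

69.7394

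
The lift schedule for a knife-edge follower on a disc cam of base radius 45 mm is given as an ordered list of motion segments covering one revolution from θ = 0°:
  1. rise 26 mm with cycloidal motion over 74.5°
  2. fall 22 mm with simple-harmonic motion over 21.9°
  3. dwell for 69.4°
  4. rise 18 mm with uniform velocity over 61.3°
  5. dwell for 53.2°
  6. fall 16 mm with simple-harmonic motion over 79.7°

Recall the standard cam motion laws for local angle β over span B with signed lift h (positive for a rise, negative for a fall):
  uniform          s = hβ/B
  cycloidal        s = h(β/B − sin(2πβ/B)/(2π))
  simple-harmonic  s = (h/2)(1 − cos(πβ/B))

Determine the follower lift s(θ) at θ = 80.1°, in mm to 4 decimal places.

seg 1 [0°–74.5°] cycloidal, h=26: full span → s += 26 → s = 26.0000
seg 2 [74.5°–96.4°] simple-harmonic, h=-22: θ=80.1° here. β=5.6, B=21.9. -22/2·(1 − cos(π·0.2557)) = -3.3625 → s = 22.6375

22.6375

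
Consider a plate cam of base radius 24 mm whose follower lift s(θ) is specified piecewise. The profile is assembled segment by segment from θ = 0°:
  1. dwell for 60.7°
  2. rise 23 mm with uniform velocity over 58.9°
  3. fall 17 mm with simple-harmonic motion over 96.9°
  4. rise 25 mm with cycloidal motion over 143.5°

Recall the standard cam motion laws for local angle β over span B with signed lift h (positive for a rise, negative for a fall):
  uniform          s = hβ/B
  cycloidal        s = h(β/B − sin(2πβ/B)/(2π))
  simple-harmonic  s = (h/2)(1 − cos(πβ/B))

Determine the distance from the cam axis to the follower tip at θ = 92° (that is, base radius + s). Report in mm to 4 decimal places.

seg 1 [0°–60.7°] dwell: s stays 0.0000
seg 2 [60.7°–119.6°] uniform, h=23: θ=92° here. β=31.3, B=58.9. 23·31.3/58.9 = 12.2224 → s = 12.2224
radial distance = base radius + s = 24 + 12.2224 = 36.2224

36.2224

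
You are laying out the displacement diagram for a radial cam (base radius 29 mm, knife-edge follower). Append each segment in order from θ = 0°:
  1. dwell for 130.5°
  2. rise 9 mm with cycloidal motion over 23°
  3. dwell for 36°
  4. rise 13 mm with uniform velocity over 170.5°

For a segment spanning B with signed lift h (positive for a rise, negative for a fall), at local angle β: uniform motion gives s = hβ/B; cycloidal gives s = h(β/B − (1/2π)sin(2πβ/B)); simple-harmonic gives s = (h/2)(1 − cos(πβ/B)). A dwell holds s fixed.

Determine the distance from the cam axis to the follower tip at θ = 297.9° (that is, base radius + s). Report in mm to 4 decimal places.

seg 1 [0°–130.5°] dwell: s stays 0.0000
seg 2 [130.5°–153.5°] cycloidal, h=9: full span → s += 9 → s = 9.0000
seg 3 [153.5°–189.5°] dwell: s stays 9.0000
seg 4 [189.5°–360°] uniform, h=13: θ=297.9° here. β=108.4, B=170.5. 13·108.4/170.5 = 8.2651 → s = 17.2651
radial distance = base radius + s = 29 + 17.2651 = 46.2651

46.2651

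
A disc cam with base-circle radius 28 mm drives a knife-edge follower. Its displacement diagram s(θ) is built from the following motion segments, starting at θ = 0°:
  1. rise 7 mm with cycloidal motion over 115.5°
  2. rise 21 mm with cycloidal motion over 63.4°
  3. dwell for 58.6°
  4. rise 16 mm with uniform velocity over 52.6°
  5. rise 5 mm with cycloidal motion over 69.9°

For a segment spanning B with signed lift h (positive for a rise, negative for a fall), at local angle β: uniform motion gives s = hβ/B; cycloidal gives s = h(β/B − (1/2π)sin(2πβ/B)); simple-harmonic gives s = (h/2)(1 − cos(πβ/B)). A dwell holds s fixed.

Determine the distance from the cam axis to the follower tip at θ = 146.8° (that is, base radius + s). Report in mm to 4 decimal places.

seg 1 [0°–115.5°] cycloidal, h=7: full span → s += 7 → s = 7.0000
seg 2 [115.5°–178.9°] cycloidal, h=21: θ=146.8° here. β=31.3, B=63.4. 21·(0.4937 − sin(2π·0.4937)/(2π)) = 10.2351 → s = 17.2351
radial distance = base radius + s = 28 + 17.2351 = 45.2351

45.2351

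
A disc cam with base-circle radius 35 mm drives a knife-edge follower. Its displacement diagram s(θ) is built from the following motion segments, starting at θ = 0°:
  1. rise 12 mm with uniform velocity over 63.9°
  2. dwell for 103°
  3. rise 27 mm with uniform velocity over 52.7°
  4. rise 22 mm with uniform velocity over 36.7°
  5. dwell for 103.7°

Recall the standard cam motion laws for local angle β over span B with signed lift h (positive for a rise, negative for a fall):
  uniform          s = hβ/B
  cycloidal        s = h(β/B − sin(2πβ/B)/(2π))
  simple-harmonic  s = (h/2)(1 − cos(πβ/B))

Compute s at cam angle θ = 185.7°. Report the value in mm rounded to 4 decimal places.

seg 1 [0°–63.9°] uniform, h=12: full span → s += 12 → s = 12.0000
seg 2 [63.9°–166.9°] dwell: s stays 12.0000
seg 3 [166.9°–219.6°] uniform, h=27: θ=185.7° here. β=18.8, B=52.7. 27·18.8/52.7 = 9.6319 → s = 21.6319

21.6319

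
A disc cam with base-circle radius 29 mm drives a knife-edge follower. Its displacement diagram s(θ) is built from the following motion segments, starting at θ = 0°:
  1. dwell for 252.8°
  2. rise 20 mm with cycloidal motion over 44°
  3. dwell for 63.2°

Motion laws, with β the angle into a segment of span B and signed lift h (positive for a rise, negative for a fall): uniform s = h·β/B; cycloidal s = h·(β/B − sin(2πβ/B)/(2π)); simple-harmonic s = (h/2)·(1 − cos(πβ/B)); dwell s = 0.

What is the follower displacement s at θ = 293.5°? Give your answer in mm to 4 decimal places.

seg 1 [0°–252.8°] dwell: s stays 0.0000
seg 2 [252.8°–296.8°] cycloidal, h=20: θ=293.5° here. β=40.7, B=44. 20·(0.9250 − sin(2π·0.9250)/(2π)) = 19.9451 → s = 19.9451

19.9451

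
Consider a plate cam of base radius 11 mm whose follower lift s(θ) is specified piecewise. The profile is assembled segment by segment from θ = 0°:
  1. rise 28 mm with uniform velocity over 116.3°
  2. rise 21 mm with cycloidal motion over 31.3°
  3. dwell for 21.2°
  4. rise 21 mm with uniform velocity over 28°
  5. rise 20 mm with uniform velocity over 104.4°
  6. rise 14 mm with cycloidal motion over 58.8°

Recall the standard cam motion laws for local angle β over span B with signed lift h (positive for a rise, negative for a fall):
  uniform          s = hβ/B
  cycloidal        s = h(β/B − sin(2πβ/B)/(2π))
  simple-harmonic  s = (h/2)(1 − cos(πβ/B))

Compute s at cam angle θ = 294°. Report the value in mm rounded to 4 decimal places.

seg 1 [0°–116.3°] uniform, h=28: full span → s += 28 → s = 28.0000
seg 2 [116.3°–147.6°] cycloidal, h=21: full span → s += 21 → s = 49.0000
seg 3 [147.6°–168.8°] dwell: s stays 49.0000
seg 4 [168.8°–196.8°] uniform, h=21: full span → s += 21 → s = 70.0000
seg 5 [196.8°–301.2°] uniform, h=20: θ=294° here. β=97.2, B=104.4. 20·97.2/104.4 = 18.6207 → s = 88.6207

88.6207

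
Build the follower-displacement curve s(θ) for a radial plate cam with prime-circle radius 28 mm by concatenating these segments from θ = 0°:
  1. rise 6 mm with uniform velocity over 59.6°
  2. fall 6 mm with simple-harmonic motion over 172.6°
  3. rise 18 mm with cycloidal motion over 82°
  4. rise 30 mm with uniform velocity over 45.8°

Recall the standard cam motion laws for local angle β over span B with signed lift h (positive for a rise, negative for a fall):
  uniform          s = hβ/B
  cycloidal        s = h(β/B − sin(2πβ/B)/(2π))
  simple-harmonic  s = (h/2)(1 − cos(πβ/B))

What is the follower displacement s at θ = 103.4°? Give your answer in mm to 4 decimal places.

seg 1 [0°–59.6°] uniform, h=6: full span → s += 6 → s = 6.0000
seg 2 [59.6°–232.2°] simple-harmonic, h=-6: θ=103.4° here. β=43.8, B=172.6. -6/2·(1 − cos(π·0.2538)) = -0.9039 → s = 5.0961

5.0961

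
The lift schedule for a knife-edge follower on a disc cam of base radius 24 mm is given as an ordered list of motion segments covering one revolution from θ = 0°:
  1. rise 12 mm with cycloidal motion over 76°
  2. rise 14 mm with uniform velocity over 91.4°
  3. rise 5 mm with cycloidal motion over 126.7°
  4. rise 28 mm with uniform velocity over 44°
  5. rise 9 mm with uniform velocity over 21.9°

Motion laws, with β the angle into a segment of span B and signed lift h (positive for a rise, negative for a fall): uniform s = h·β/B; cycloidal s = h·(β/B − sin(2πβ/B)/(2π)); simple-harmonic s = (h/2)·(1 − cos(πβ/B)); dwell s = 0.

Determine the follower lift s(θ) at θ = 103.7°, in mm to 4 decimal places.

seg 1 [0°–76°] cycloidal, h=12: full span → s += 12 → s = 12.0000
seg 2 [76°–167.4°] uniform, h=14: θ=103.7° here. β=27.7, B=91.4. 14·27.7/91.4 = 4.2429 → s = 16.2429

16.2429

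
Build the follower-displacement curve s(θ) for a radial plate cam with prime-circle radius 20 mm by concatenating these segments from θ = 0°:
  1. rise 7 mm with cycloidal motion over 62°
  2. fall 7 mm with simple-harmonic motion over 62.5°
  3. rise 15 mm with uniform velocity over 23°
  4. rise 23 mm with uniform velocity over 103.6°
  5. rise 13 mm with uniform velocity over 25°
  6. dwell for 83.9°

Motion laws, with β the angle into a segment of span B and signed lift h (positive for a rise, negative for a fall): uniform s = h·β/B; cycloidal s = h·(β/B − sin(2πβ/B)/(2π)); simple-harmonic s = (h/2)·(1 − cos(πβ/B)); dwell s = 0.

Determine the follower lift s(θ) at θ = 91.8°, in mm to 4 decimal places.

seg 1 [0°–62°] cycloidal, h=7: full span → s += 7 → s = 7.0000
seg 2 [62°–124.5°] simple-harmonic, h=-7: θ=91.8° here. β=29.8, B=62.5. -7/2·(1 − cos(π·0.4768)) = -3.2451 → s = 3.7549

3.7549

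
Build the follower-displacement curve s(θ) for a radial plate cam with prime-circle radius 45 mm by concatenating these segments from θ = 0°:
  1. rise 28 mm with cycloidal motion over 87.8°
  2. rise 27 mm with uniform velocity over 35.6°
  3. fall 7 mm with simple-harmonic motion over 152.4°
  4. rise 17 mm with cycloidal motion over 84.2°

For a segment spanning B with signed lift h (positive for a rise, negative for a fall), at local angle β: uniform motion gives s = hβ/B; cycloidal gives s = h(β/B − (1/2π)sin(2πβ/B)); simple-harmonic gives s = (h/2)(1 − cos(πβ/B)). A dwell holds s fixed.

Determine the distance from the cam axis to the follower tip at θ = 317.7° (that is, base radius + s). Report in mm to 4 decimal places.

seg 1 [0°–87.8°] cycloidal, h=28: full span → s += 28 → s = 28.0000
seg 2 [87.8°–123.4°] uniform, h=27: full span → s += 27 → s = 55.0000
seg 3 [123.4°–275.8°] simple-harmonic, h=-7: full span → s += -7 → s = 48.0000
seg 4 [275.8°–360°] cycloidal, h=17: θ=317.7° here. β=41.9, B=84.2. 17·(0.4976 − sin(2π·0.4976)/(2π)) = 8.4192 → s = 56.4192
radial distance = base radius + s = 45 + 56.4192 = 101.4192

101.4192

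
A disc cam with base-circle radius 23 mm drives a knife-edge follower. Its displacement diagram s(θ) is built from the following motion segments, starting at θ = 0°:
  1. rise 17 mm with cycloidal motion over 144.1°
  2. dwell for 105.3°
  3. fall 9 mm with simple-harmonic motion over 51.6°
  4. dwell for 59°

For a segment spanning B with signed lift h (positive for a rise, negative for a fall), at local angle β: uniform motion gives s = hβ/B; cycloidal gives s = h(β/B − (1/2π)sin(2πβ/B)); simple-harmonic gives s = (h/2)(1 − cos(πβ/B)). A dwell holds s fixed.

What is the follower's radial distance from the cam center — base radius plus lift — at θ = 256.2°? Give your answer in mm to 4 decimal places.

seg 1 [0°–144.1°] cycloidal, h=17: full span → s += 17 → s = 17.0000
seg 2 [144.1°–249.4°] dwell: s stays 17.0000
seg 3 [249.4°–301°] simple-harmonic, h=-9: θ=256.2° here. β=6.8, B=51.6. -9/2·(1 − cos(π·0.1318)) = -0.3802 → s = 16.6198
radial distance = base radius + s = 23 + 16.6198 = 39.6198

39.6198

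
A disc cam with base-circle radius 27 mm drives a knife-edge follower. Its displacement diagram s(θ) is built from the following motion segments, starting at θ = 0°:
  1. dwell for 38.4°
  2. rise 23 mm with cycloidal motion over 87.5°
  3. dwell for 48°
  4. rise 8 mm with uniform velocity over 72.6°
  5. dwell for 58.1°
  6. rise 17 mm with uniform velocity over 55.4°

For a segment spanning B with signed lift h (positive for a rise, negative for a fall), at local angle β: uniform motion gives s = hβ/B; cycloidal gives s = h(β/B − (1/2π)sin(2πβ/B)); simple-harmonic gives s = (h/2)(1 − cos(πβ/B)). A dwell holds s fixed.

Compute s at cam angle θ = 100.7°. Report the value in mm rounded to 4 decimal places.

seg 1 [0°–38.4°] dwell: s stays 0.0000
seg 2 [38.4°–125.9°] cycloidal, h=23: θ=100.7° here. β=62.3, B=87.5. 23·(0.7120 − sin(2π·0.7120)/(2π)) = 19.9327 → s = 19.9327

19.9327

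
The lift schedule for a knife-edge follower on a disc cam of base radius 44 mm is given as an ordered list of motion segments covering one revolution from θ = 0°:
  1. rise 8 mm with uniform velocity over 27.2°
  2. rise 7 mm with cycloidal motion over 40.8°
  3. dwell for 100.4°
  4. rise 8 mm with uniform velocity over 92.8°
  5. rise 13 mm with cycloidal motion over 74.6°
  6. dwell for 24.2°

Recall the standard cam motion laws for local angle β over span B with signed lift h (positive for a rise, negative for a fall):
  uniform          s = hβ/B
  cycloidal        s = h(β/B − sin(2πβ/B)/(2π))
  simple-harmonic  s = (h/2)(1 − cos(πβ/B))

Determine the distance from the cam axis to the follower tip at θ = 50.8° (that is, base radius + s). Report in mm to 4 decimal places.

seg 1 [0°–27.2°] uniform, h=8: full span → s += 8 → s = 8.0000
seg 2 [27.2°–68°] cycloidal, h=7: θ=50.8° here. β=23.6, B=40.8. 7·(0.5784 − sin(2π·0.5784)/(2π)) = 4.5761 → s = 12.5761
radial distance = base radius + s = 44 + 12.5761 = 56.5761

56.5761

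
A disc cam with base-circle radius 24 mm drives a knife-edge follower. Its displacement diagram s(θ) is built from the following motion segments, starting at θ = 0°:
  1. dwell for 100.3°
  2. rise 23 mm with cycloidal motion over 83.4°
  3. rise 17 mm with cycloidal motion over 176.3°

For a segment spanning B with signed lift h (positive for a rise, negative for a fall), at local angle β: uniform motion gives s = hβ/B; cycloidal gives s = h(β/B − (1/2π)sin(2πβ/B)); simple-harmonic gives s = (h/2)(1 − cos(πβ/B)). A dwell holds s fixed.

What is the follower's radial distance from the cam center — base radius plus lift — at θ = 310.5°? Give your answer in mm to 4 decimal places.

seg 1 [0°–100.3°] dwell: s stays 0.0000
seg 2 [100.3°–183.7°] cycloidal, h=23: full span → s += 23 → s = 23.0000
seg 3 [183.7°–360°] cycloidal, h=17: θ=310.5° here. β=126.8, B=176.3. 17·(0.7192 − sin(2π·0.7192)/(2π)) = 14.8821 → s = 37.8821
radial distance = base radius + s = 24 + 37.8821 = 61.8821

61.8821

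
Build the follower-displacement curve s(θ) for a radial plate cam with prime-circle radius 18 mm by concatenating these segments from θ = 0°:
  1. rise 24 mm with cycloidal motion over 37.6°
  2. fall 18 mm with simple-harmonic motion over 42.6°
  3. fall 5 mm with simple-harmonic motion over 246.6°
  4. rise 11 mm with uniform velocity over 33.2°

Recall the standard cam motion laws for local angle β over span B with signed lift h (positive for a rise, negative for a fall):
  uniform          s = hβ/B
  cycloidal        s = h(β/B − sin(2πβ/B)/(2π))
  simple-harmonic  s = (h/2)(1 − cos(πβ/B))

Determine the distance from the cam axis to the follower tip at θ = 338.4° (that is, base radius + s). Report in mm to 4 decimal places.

seg 1 [0°–37.6°] cycloidal, h=24: full span → s += 24 → s = 24.0000
seg 2 [37.6°–80.2°] simple-harmonic, h=-18: full span → s += -18 → s = 6.0000
seg 3 [80.2°–326.8°] simple-harmonic, h=-5: full span → s += -5 → s = 1.0000
seg 4 [326.8°–360°] uniform, h=11: θ=338.4° here. β=11.6, B=33.2. 11·11.6/33.2 = 3.8434 → s = 4.8434
radial distance = base radius + s = 18 + 4.8434 = 22.8434

22.8434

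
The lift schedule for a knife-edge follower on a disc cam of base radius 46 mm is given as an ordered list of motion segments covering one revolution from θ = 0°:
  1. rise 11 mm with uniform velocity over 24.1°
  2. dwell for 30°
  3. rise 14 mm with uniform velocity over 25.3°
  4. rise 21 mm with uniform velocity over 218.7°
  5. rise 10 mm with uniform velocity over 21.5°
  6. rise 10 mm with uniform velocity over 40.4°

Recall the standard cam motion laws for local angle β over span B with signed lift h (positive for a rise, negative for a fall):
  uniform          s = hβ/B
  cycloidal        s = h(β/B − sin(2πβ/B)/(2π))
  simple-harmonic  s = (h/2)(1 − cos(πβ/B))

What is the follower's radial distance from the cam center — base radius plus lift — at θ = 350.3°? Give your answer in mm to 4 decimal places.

seg 1 [0°–24.1°] uniform, h=11: full span → s += 11 → s = 11.0000
seg 2 [24.1°–54.1°] dwell: s stays 11.0000
seg 3 [54.1°–79.4°] uniform, h=14: full span → s += 14 → s = 25.0000
seg 4 [79.4°–298.1°] uniform, h=21: full span → s += 21 → s = 46.0000
seg 5 [298.1°–319.6°] uniform, h=10: full span → s += 10 → s = 56.0000
seg 6 [319.6°–360°] uniform, h=10: θ=350.3° here. β=30.7, B=40.4. 10·30.7/40.4 = 7.5990 → s = 63.5990
radial distance = base radius + s = 46 + 63.5990 = 109.5990

109.5990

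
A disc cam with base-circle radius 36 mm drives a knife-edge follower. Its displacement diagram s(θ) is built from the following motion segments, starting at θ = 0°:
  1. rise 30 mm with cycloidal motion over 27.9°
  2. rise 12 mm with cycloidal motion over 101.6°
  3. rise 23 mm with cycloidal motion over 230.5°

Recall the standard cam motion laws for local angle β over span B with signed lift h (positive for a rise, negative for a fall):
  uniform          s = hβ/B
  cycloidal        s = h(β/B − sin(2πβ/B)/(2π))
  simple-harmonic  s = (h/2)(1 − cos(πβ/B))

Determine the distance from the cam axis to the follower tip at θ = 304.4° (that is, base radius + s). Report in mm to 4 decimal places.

seg 1 [0°–27.9°] cycloidal, h=30: full span → s += 30 → s = 30.0000
seg 2 [27.9°–129.5°] cycloidal, h=12: full span → s += 12 → s = 42.0000
seg 3 [129.5°–360°] cycloidal, h=23: θ=304.4° here. β=174.9, B=230.5. 23·(0.7588 − sin(2π·0.7588)/(2π)) = 21.1070 → s = 63.1070
radial distance = base radius + s = 36 + 63.1070 = 99.1070

99.1070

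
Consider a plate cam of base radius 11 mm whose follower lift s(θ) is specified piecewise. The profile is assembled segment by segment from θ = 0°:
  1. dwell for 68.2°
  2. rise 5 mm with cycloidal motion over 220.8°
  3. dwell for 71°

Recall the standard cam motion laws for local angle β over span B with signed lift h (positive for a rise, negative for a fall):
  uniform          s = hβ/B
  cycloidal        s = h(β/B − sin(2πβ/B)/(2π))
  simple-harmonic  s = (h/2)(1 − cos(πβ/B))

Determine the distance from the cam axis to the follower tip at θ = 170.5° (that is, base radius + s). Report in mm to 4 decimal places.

seg 1 [0°–68.2°] dwell: s stays 0.0000
seg 2 [68.2°–289°] cycloidal, h=5: θ=170.5° here. β=102.3, B=220.8. 5·(0.4633 − sin(2π·0.4633)/(2π)) = 2.1348 → s = 2.1348
radial distance = base radius + s = 11 + 2.1348 = 13.1348

13.1348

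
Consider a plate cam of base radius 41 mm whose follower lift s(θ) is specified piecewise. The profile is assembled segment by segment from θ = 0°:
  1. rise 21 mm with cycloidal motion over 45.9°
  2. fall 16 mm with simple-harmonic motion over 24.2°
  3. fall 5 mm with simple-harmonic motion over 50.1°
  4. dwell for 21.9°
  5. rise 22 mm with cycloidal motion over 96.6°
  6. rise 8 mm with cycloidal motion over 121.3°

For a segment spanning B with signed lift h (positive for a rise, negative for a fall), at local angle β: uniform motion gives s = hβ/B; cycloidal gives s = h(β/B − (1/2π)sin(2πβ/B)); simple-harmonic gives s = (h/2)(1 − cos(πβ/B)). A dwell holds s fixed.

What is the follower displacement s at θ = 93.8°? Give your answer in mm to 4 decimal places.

seg 1 [0°–45.9°] cycloidal, h=21: full span → s += 21 → s = 21.0000
seg 2 [45.9°–70.1°] simple-harmonic, h=-16: full span → s += -16 → s = 5.0000
seg 3 [70.1°–120.2°] simple-harmonic, h=-5: θ=93.8° here. β=23.7, B=50.1. -5/2·(1 − cos(π·0.4731)) = -2.2886 → s = 2.7114

2.7114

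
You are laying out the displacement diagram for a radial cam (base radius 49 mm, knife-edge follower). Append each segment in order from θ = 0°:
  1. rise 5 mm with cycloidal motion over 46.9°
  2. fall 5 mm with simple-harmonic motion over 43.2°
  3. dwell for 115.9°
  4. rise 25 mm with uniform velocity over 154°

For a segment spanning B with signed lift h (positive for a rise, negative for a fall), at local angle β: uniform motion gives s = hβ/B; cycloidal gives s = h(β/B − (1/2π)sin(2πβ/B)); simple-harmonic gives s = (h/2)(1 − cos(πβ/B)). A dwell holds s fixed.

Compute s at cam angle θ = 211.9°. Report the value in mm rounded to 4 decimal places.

seg 1 [0°–46.9°] cycloidal, h=5: full span → s += 5 → s = 5.0000
seg 2 [46.9°–90.1°] simple-harmonic, h=-5: full span → s += -5 → s = 0.0000
seg 3 [90.1°–206°] dwell: s stays 0.0000
seg 4 [206°–360°] uniform, h=25: θ=211.9° here. β=5.9, B=154. 25·5.9/154 = 0.9578 → s = 0.9578

0.9578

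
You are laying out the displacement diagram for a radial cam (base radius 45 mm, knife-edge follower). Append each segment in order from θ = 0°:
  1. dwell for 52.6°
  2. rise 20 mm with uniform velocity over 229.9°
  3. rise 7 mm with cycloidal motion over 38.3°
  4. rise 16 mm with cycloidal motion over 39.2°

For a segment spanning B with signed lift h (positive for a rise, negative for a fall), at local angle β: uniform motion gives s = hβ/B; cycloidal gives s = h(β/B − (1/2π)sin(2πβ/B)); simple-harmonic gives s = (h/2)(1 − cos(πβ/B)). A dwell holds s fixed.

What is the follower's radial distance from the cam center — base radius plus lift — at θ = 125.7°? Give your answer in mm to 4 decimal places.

seg 1 [0°–52.6°] dwell: s stays 0.0000
seg 2 [52.6°–282.5°] uniform, h=20: θ=125.7° here. β=73.1, B=229.9. 20·73.1/229.9 = 6.3593 → s = 6.3593
radial distance = base radius + s = 45 + 6.3593 = 51.3593

51.3593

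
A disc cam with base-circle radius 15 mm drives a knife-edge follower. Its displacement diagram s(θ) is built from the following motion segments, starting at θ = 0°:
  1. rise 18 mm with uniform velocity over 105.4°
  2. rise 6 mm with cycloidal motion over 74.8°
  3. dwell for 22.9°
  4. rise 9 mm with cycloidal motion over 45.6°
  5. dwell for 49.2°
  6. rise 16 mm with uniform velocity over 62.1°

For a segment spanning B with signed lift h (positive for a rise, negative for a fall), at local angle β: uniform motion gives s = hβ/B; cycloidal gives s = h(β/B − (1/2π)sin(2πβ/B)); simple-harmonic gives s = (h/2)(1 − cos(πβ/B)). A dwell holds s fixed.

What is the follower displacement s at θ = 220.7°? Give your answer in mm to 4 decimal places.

seg 1 [0°–105.4°] uniform, h=18: full span → s += 18 → s = 18.0000
seg 2 [105.4°–180.2°] cycloidal, h=6: full span → s += 6 → s = 24.0000
seg 3 [180.2°–203.1°] dwell: s stays 24.0000
seg 4 [203.1°–248.7°] cycloidal, h=9: θ=220.7° here. β=17.6, B=45.6. 9·(0.3860 − sin(2π·0.3860)/(2π)) = 2.5330 → s = 26.5330

26.5330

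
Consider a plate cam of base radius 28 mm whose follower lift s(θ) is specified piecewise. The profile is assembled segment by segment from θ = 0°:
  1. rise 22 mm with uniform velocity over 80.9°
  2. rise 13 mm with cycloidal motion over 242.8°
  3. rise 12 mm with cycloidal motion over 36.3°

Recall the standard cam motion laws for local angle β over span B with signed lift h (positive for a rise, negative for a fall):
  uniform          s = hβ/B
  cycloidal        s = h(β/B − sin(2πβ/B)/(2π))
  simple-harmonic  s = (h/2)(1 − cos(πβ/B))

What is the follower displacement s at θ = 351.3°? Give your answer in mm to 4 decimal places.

seg 1 [0°–80.9°] uniform, h=22: full span → s += 22 → s = 22.0000
seg 2 [80.9°–323.7°] cycloidal, h=13: full span → s += 13 → s = 35.0000
seg 3 [323.7°–360°] cycloidal, h=12: θ=351.3° here. β=27.6, B=36.3. 12·(0.7603 − sin(2π·0.7603)/(2π)) = 11.0298 → s = 46.0298

46.0298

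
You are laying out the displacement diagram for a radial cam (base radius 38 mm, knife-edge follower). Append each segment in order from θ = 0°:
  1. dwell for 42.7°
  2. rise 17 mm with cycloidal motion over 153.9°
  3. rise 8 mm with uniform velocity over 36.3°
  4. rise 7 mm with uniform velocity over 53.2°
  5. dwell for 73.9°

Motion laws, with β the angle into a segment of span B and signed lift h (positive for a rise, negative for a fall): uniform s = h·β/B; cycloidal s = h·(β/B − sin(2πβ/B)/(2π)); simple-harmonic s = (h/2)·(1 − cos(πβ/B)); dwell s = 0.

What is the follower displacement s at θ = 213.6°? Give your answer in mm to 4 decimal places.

seg 1 [0°–42.7°] dwell: s stays 0.0000
seg 2 [42.7°–196.6°] cycloidal, h=17: full span → s += 17 → s = 17.0000
seg 3 [196.6°–232.9°] uniform, h=8: θ=213.6° here. β=17, B=36.3. 8·17/36.3 = 3.7466 → s = 20.7466

20.7466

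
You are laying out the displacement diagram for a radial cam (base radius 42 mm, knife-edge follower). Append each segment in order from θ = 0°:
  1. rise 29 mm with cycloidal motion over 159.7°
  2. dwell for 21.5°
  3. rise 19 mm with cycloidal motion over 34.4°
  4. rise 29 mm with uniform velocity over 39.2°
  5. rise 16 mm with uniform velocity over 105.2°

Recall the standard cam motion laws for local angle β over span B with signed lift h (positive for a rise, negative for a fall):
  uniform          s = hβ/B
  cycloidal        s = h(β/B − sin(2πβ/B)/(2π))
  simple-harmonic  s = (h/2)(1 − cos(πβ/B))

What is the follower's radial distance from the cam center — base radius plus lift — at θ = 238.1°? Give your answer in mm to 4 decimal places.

seg 1 [0°–159.7°] cycloidal, h=29: full span → s += 29 → s = 29.0000
seg 2 [159.7°–181.2°] dwell: s stays 29.0000
seg 3 [181.2°–215.6°] cycloidal, h=19: full span → s += 19 → s = 48.0000
seg 4 [215.6°–254.8°] uniform, h=29: θ=238.1° here. β=22.5, B=39.2. 29·22.5/39.2 = 16.6454 → s = 64.6454
radial distance = base radius + s = 42 + 64.6454 = 106.6454

106.6454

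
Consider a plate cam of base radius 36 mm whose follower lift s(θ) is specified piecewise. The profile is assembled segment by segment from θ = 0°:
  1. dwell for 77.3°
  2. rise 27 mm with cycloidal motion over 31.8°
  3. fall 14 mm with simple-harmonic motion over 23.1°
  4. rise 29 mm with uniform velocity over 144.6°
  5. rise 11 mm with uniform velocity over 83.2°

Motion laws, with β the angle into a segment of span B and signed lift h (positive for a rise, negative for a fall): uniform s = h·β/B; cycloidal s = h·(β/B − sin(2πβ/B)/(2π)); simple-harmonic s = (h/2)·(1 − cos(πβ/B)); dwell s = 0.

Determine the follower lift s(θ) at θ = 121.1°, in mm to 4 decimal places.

seg 1 [0°–77.3°] dwell: s stays 0.0000
seg 2 [77.3°–109.1°] cycloidal, h=27: full span → s += 27 → s = 27.0000
seg 3 [109.1°–132.2°] simple-harmonic, h=-14: θ=121.1° here. β=12, B=23.1. -14/2·(1 − cos(π·0.5195)) = -7.4281 → s = 19.5719

19.5719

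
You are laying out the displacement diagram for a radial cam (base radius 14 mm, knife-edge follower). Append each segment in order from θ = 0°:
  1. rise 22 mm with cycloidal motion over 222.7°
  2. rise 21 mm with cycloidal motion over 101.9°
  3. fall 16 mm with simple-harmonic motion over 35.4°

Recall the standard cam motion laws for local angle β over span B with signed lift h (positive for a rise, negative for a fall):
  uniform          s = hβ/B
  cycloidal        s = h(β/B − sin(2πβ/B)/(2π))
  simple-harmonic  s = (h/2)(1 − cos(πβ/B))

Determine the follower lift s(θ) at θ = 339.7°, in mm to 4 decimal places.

seg 1 [0°–222.7°] cycloidal, h=22: full span → s += 22 → s = 22.0000
seg 2 [222.7°–324.6°] cycloidal, h=21: full span → s += 21 → s = 43.0000
seg 3 [324.6°–360°] simple-harmonic, h=-16: θ=339.7° here. β=15.1, B=35.4. -16/2·(1 − cos(π·0.4266)) = -6.1704 → s = 36.8296

36.8296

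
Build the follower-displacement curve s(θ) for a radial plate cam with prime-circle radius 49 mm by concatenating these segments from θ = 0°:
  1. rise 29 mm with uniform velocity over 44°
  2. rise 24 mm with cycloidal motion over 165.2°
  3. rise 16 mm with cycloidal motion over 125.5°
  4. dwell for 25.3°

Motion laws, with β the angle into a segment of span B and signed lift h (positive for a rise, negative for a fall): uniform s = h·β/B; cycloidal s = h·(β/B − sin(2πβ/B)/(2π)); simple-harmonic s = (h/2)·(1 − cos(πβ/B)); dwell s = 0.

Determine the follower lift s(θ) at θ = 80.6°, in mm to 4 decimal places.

seg 1 [0°–44°] uniform, h=29: full span → s += 29 → s = 29.0000
seg 2 [44°–209.2°] cycloidal, h=24: θ=80.6° here. β=36.6, B=165.2. 24·(0.2215 − sin(2π·0.2215)/(2π)) = 1.5583 → s = 30.5583

30.5583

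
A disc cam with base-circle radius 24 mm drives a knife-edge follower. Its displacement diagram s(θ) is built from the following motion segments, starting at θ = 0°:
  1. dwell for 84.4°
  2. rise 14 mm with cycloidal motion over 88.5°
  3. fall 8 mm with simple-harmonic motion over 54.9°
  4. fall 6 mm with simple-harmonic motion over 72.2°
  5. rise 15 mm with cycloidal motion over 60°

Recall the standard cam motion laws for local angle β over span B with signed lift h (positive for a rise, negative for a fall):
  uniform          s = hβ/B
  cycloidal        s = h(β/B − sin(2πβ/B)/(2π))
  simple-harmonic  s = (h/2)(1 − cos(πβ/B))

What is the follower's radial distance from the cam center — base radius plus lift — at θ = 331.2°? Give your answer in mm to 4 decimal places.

seg 1 [0°–84.4°] dwell: s stays 0.0000
seg 2 [84.4°–172.9°] cycloidal, h=14: full span → s += 14 → s = 14.0000
seg 3 [172.9°–227.8°] simple-harmonic, h=-8: full span → s += -8 → s = 6.0000
seg 4 [227.8°–300°] simple-harmonic, h=-6: full span → s += -6 → s = 0.0000
seg 5 [300°–360°] cycloidal, h=15: θ=331.2° here. β=31.2, B=60. 15·(0.5200 − sin(2π·0.5200)/(2π)) = 8.0992 → s = 8.0992
radial distance = base radius + s = 24 + 8.0992 = 32.0992

32.0992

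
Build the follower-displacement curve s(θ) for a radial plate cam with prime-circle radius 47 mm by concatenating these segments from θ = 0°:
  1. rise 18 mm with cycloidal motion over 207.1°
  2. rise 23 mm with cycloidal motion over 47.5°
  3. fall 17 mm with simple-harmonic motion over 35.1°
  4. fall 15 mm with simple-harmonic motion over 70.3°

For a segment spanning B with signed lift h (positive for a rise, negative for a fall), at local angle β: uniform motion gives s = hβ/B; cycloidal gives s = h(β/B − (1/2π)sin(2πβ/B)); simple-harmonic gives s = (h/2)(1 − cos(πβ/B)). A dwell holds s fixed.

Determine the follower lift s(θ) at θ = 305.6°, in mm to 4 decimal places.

seg 1 [0°–207.1°] cycloidal, h=18: full span → s += 18 → s = 18.0000
seg 2 [207.1°–254.6°] cycloidal, h=23: full span → s += 23 → s = 41.0000
seg 3 [254.6°–289.7°] simple-harmonic, h=-17: full span → s += -17 → s = 24.0000
seg 4 [289.7°–360°] simple-harmonic, h=-15: θ=305.6° here. β=15.9, B=70.3. -15/2·(1 − cos(π·0.2262)) = -1.8150 → s = 22.1850

22.1850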